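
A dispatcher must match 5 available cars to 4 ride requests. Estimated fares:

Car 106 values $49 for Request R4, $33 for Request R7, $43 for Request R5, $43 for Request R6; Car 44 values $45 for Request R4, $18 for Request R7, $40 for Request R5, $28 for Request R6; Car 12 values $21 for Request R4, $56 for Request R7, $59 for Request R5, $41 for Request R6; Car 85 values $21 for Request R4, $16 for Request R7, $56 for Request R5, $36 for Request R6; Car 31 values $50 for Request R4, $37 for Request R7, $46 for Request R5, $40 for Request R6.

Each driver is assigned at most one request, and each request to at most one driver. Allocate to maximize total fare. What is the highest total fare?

Optimal: Car 31→Request R4 ($50), Car 12→Request R7 ($56), Car 85→Request R5 ($56), Car 106→Request R6 ($43) — total 50+56+56+43 = $205.
Max-entry greedy (repeatedly take the single best remaining cell) gives $170, worse by 35.
Swapping Car 106↔Car 85 (Car 106→Request R5 $43, Car 85→Request R6 $36) loses 20.
Every other assignment is strictly worse.

Max total: $205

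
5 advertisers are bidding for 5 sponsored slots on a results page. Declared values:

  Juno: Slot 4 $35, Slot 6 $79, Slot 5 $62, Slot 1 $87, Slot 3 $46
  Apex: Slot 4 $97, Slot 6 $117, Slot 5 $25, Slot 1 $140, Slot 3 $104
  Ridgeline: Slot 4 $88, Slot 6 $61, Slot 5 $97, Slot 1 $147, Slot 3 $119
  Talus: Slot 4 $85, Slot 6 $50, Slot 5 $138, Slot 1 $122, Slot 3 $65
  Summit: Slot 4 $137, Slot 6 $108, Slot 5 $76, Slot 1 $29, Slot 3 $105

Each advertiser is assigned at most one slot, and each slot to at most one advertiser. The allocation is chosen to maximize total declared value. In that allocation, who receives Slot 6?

Juno receives Slot 6.

Optimal: Juno→Slot 6 ($79), Apex→Slot 1 ($140), Ridgeline→Slot 3 ($119), Talus→Slot 5 ($138), Summit→Slot 4 ($137) — total 79+140+119+138+137 = $613.
Swapping Ridgeline↔Talus (Ridgeline→Slot 5 $97, Talus→Slot 3 $65) loses 95.
Checked against all permutations: $613 is optimal.
Juno's own top slot is Slot 1 ($87), but forcing Juno→Slot 1 and reassigning the rest optimally gives only $598 — worse by 15.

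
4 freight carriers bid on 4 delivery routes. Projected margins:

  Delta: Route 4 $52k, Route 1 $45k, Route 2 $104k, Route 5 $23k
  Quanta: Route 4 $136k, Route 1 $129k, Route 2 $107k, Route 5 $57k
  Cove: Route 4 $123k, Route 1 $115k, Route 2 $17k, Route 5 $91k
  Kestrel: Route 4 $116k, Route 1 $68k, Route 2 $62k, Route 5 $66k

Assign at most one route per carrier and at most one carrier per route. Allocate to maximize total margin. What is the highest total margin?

This is a one-to-one assignment (maximum-weight bipartite matching).
Optimal: Delta→Route 2 ($104k), Quanta→Route 1 ($129k), Cove→Route 5 ($91k), Kestrel→Route 4 ($116k) — total 104+129+91+116 = $440k.
Column-greedy (each route in turn goes to its best remaining carrier) gives $421k, worse by 19.
Next-best assignment: Delta→Route 2, Quanta→Route 1, Cove→Route 4, Kestrel→Route 5 = $422k.
Swapping Kestrel↔Delta (Kestrel→Route 2 $62k, Delta→Route 4 $52k) loses 106.
Checked against all permutations: $440k is optimal.

Max total: $440k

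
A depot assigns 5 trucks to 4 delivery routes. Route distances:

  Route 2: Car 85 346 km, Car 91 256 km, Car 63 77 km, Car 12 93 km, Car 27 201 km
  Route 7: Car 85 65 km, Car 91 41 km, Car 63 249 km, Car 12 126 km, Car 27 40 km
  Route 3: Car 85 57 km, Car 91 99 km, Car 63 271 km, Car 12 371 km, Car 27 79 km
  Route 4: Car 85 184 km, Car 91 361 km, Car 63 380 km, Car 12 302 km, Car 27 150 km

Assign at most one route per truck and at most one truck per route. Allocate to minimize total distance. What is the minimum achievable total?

Optimal: Car 63→Route 2 (77 km), Car 91→Route 7 (41 km), Car 85→Route 3 (57 km), Car 27→Route 4 (150 km) — total 77+41+57+150 = 325 km.
Min-entry greedy (repeatedly take the single cheapest remaining cell) gives 476 km, worse by 151.

Minimum total: 325 km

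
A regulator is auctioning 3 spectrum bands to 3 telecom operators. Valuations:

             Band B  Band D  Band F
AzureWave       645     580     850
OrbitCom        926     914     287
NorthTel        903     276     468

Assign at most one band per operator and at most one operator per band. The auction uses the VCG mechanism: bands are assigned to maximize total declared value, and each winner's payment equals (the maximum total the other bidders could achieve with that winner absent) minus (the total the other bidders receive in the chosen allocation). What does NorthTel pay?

NorthTel pays $12M.

Efficient allocation: AzureWave→Band F ($850M), OrbitCom→Band D ($914M), NorthTel→Band B ($903M); total welfare W = $2667M.
NorthTel receives Band B at value $903M, so the others get W − 903 = $1764M.
Without NorthTel: best allocation of the remaining 2 bidders over all 3 bands is AzureWave→Band F ($850M), OrbitCom→Band B ($926M), total $1776M.
VCG payment = (others' best without NorthTel) − (others' welfare with NorthTel) = 1776 − 1764 = $12M.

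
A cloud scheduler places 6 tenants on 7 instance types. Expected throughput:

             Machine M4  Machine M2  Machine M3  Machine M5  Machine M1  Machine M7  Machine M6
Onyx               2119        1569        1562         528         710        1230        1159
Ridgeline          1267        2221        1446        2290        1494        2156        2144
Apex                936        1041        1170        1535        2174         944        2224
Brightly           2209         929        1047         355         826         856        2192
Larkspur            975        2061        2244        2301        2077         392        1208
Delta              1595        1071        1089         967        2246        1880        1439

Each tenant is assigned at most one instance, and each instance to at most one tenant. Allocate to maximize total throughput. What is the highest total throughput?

Optimal: Onyx→Machine M4 (2119 ops/s), Ridgeline→Machine M5 (2290 ops/s), Apex→Machine M1 (2174 ops/s), Brightly→Machine M6 (2192 ops/s), Larkspur→Machine M3 (2244 ops/s), Delta→Machine M7 (1880 ops/s) — total 2119+2290+2174+2192+2244+1880 = 12899 ops/s.
Next-best assignment: Onyx→Machine M4, Ridgeline→Machine M2, Apex→Machine M1, Brightly→Machine M6, Larkspur→Machine M5, Delta→Machine M7 = 12887 ops/s.
Checked against all permutations: 12899 ops/s is optimal.

Maximum total: 12899 ops/s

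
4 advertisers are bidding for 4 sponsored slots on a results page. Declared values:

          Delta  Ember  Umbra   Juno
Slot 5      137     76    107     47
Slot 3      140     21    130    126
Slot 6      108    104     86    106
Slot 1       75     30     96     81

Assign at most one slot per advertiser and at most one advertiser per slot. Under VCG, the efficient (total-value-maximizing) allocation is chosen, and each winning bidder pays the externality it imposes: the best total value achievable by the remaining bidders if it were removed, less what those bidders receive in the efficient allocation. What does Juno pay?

Efficient allocation: Delta→Slot 5 ($137), Ember→Slot 6 ($104), Umbra→Slot 1 ($96), Juno→Slot 3 ($126); total welfare W = $463.
Juno receives Slot 3 at value $126, so the others get W − 126 = $337.
Without Juno: best allocation of the remaining 3 bidders over all 4 slots is Delta→Slot 5 ($137), Ember→Slot 6 ($104), Umbra→Slot 3 ($130), total $371.
VCG payment = (others' best without Juno) − (others' welfare with Juno) = 371 − 337 = $34.

Juno pays $34.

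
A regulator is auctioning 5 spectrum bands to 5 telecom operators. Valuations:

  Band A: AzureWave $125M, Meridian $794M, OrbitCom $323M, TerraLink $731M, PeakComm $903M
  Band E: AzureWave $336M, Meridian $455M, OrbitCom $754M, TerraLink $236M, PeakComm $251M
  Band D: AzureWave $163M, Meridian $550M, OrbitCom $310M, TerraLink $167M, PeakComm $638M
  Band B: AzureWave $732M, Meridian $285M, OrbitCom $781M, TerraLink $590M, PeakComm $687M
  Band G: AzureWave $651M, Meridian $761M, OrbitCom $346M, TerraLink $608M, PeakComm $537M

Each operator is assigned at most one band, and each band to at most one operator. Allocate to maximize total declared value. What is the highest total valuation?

Max total: $3616M

Optimal: AzureWave→Band B ($732M), Meridian→Band G ($761M), OrbitCom→Band E ($754M), TerraLink→Band A ($731M), PeakComm→Band D ($638M) — total 732+761+754+731+638 = $3616M.
Max-entry greedy (repeatedly take the single best remaining cell) gives $2948M, worse by 668.
Swapping OrbitCom↔PeakComm (OrbitCom→Band D $310M, PeakComm→Band E $251M) loses 831.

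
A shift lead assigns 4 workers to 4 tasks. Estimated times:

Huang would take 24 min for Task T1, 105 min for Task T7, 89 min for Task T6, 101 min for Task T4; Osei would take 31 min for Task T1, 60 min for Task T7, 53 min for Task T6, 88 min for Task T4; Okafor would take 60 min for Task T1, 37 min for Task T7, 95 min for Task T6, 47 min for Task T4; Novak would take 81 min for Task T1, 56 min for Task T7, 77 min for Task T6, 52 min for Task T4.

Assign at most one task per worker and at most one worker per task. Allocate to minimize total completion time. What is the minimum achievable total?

Min total: 166 min

This is the linear assignment problem.
Optimal: Huang→Task T1 (24 min), Osei→Task T6 (53 min), Okafor→Task T7 (37 min), Novak→Task T4 (52 min) — total 24+53+37+52 = 166 min.
No other one-to-one assignment undercuts 166 min.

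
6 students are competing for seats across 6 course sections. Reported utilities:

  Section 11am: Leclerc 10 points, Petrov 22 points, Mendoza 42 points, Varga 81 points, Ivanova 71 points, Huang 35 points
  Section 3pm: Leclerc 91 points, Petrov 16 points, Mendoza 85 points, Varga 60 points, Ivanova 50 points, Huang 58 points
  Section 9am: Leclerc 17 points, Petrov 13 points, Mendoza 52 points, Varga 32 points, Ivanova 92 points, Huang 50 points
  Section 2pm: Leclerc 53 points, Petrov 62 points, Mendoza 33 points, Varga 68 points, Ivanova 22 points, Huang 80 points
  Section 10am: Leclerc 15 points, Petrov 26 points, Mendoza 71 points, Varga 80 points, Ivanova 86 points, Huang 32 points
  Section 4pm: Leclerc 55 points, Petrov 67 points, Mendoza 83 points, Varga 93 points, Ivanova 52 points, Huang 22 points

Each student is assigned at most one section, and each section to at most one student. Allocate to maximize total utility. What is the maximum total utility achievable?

Maximum total: 482 points

This is a one-to-one assignment (maximum-weight bipartite matching).
Optimal: Leclerc→Section 3pm (91 points), Petrov→Section 4pm (67 points), Mendoza→Section 10am (71 points), Varga→Section 11am (81 points), Ivanova→Section 9am (92 points), Huang→Section 2pm (80 points) — total 91+67+71+81+92+80 = 482 points.
Max-entry greedy (repeatedly take the single best remaining cell) gives 449 points, worse by 33.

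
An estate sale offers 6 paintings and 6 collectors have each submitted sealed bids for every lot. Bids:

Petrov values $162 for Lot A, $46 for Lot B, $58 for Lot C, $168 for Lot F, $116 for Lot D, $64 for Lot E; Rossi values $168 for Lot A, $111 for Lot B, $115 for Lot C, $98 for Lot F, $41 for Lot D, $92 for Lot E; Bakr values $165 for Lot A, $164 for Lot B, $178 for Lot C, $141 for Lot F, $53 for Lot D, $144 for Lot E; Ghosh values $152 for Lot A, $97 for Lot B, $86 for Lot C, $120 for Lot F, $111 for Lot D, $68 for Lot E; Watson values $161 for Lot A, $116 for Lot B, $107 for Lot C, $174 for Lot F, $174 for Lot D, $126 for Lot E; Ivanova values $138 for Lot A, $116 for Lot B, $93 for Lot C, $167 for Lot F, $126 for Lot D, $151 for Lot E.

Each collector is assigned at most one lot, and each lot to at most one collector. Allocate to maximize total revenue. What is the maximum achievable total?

Max total: $936

Optimal: Petrov→Lot F ($168), Rossi→Lot A ($168), Bakr→Lot C ($178), Ghosh→Lot B ($97), Watson→Lot D ($174), Ivanova→Lot E ($151) — total 168+168+178+97+174+151 = $936.
Column-greedy (each lot in turn goes to its best remaining collector) gives $801, worse by 135.
Next-best assignment: Petrov→Lot F, Rossi→Lot B, Bakr→Lot C, Ghosh→Lot A, Watson→Lot D, Ivanova→Lot E = $934.
Swapping Rossi↔Ghosh (Rossi→Lot B $111, Ghosh→Lot A $152) loses 2.
No other one-to-one assignment exceeds $936.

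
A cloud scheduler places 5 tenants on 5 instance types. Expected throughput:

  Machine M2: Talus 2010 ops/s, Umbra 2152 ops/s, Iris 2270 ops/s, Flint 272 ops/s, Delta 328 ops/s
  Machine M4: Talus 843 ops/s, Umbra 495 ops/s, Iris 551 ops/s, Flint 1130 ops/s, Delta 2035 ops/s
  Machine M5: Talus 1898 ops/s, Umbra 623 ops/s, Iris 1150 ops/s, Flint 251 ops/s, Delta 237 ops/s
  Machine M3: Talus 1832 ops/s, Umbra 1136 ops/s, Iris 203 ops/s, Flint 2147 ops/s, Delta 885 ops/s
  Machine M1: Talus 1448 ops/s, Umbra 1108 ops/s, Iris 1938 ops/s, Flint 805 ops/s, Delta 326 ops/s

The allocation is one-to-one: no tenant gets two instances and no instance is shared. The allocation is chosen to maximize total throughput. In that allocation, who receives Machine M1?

Iris receives Machine M1.

Optimal: Talus→Machine M5 (1898 ops/s), Umbra→Machine M2 (2152 ops/s), Iris→Machine M1 (1938 ops/s), Flint→Machine M3 (2147 ops/s), Delta→Machine M4 (2035 ops/s) — total 1898+2152+1938+2147+2035 = 10170 ops/s.
Max-entry greedy (repeatedly take the single best remaining cell) gives 9458 ops/s, worse by 712.
Next-best assignment: Talus→Machine M5, Umbra→Machine M1, Iris→Machine M2, Flint→Machine M3, Delta→Machine M4 = 9458 ops/s.
Iris's own top instance is Machine M2 (2270 ops/s), but forcing Iris→Machine M2 and reassigning the rest optimally gives only 9458 ops/s — worse by 712.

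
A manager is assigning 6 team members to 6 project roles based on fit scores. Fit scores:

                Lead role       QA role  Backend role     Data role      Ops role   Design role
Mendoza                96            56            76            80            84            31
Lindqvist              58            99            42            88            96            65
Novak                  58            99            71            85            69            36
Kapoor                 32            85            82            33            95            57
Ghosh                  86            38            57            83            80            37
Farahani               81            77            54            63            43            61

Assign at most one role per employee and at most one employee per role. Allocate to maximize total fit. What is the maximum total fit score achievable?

Optimal: Mendoza→Lead role (96 pts), Lindqvist→Ops role (96 pts), Novak→QA role (99 pts), Kapoor→Backend role (82 pts), Ghosh→Data role (83 pts), Farahani→Design role (61 pts) — total 96+96+99+82+83+61 = 517 pts.
Max-entry greedy (repeatedly take the single best remaining cell) gives 493 pts, worse by 24.
Next-best assignment: Mendoza→Lead role, Lindqvist→Data role, Novak→QA role, Kapoor→Backend role, Ghosh→Ops role, Farahani→Design role = 506 pts.

Max total: 517 pts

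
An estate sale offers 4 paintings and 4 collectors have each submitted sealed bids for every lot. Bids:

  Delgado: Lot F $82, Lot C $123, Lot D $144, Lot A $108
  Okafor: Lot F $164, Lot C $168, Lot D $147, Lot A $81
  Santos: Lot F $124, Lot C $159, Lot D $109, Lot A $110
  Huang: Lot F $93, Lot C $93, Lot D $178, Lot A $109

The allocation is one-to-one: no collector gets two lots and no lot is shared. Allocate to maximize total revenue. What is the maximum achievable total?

This is the linear assignment problem.
Optimal: Delgado→Lot A ($108), Okafor→Lot F ($164), Santos→Lot C ($159), Huang→Lot D ($178) — total 108+164+159+178 = $609.

Max total: $609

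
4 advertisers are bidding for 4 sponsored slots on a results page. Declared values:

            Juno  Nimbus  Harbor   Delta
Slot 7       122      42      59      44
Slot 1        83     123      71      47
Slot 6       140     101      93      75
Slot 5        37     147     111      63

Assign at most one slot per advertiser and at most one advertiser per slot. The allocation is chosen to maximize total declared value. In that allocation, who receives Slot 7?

Juno receives Slot 7.

This is a one-to-one assignment (maximum-weight bipartite matching).
Optimal: Juno→Slot 7 ($122), Nimbus→Slot 1 ($123), Harbor→Slot 5 ($111), Delta→Slot 6 ($75) — total 122+123+111+75 = $431.
Column-greedy (each slot in turn goes to its best remaining advertiser) gives $401, worse by 30.
Next-best assignment: Juno→Slot 6, Nimbus→Slot 1, Harbor→Slot 5, Delta→Slot 7 = $418.
Juno's own top slot is Slot 6 ($140), but forcing Juno→Slot 6 and reassigning the rest optimally gives only $418 — worse by 13.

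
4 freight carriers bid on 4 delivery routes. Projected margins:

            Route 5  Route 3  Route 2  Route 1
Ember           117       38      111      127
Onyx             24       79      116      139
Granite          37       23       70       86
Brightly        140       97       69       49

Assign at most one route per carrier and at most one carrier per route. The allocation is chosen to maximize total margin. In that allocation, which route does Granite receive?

Granite receives Route 2.

Treat this as an assignment problem: match each carrier to one route.
Optimal: Ember→Route 5 ($117k), Onyx→Route 1 ($139k), Granite→Route 2 ($70k), Brightly→Route 3 ($97k) — total 117+139+70+97 = $423k.
Column-greedy (each route in turn goes to its best remaining carrier) gives $416k, worse by 7.
Next-best assignment: Ember→Route 5, Onyx→Route 2, Granite→Route 1, Brightly→Route 3 = $416k.
Granite's own top route is Route 1 ($86k), but forcing Granite→Route 1 and reassigning the rest optimally gives only $416k — worse by 7.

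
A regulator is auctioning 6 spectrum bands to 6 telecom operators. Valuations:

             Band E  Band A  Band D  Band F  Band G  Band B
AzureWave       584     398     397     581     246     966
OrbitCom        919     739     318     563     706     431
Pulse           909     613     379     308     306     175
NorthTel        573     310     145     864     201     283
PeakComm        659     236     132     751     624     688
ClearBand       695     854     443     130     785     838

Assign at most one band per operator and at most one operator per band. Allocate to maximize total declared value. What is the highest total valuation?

Maximum total: $4606M

Optimal: AzureWave→Band B ($966M), OrbitCom→Band E ($919M), Pulse→Band D ($379M), NorthTel→Band F ($864M), PeakComm→Band G ($624M), ClearBand→Band A ($854M) — total 966+919+379+864+624+854 = $4606M.
Column-greedy (each band in turn goes to its best remaining operator) gives $3833M, worse by 773.
Swapping NorthTel↔Pulse (NorthTel→Band D $145M, Pulse→Band F $308M) loses 790.
Every other assignment is strictly worse.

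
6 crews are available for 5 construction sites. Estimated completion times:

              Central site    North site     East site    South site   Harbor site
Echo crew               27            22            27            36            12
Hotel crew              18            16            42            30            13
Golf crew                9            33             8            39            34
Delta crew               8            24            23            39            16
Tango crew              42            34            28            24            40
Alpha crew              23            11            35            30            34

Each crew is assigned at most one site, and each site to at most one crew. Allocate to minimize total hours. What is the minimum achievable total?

This is the linear assignment problem.
Optimal: Delta crew→Central site (8 hours), Alpha crew→North site (11 hours), Golf crew→East site (8 hours), Tango crew→South site (24 hours), Echo crew→Harbor site (12 hours) — total 8+11+8+24+12 = 63 hours.
Row-greedy (each crew in turn takes its cheapest remaining site) gives 68 hours, worse by 5.
Next-best assignment: Delta crew→Central site, Alpha crew→North site, Golf crew→East site, Tango crew→South site, Hotel crew→Harbor site = 64 hours.

Minimum total: 63 hours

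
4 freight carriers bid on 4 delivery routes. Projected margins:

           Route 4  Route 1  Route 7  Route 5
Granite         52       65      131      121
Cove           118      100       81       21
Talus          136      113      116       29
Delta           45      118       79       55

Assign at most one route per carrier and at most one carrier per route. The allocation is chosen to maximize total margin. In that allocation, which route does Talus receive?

Optimal: Granite→Route 5 ($121k), Cove→Route 4 ($118k), Talus→Route 7 ($116k), Delta→Route 1 ($118k) — total 121+118+116+118 = $473k.
Row-greedy (each carrier in turn takes its best remaining route) gives $417k, worse by 56.
Next-best assignment: Granite→Route 5, Cove→Route 7, Talus→Route 4, Delta→Route 1 = $456k.
Every other assignment is strictly worse.
Talus's own top route is Route 4 ($136k), but forcing Talus→Route 4 and reassigning the rest optimally gives only $456k — worse by 17.

Talus receives Route 7.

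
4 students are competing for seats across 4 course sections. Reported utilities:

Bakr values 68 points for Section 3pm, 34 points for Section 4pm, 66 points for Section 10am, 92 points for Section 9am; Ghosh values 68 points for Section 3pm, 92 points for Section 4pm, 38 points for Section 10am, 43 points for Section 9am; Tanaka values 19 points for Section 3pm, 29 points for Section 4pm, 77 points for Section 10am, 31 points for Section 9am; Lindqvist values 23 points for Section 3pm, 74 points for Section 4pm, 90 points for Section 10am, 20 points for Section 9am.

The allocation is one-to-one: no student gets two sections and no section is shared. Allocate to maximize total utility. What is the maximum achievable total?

Max total: 311 points

Optimal: Bakr→Section 9am (92 points), Ghosh→Section 3pm (68 points), Tanaka→Section 10am (77 points), Lindqvist→Section 4pm (74 points) — total 92+68+77+74 = 311 points.
Column-greedy (each section in turn goes to its best remaining student) gives 281 points, worse by 30.
Swapping Tanaka↔Ghosh (Tanaka→Section 3pm 19 points, Ghosh→Section 10am 38 points) loses 88.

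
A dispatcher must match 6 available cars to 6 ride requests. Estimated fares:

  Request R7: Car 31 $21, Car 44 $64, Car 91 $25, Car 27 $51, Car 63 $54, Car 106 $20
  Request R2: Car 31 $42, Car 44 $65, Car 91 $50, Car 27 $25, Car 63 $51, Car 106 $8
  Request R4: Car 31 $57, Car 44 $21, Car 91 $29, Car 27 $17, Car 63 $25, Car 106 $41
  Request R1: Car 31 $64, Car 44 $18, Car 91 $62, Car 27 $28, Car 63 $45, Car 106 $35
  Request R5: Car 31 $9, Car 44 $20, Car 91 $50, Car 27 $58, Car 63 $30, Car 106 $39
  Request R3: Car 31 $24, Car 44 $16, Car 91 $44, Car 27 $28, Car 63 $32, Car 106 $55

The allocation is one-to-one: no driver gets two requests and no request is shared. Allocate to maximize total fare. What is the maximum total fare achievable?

Optimal: Car 31→Request R4 ($57), Car 44→Request R2 ($65), Car 91→Request R1 ($62), Car 27→Request R5 ($58), Car 63→Request R7 ($54), Car 106→Request R3 ($55) — total 57+65+62+58+54+55 = $351.
Column-greedy (each request in turn goes to its best remaining driver) gives $347, worse by 4.
Swapping Car 91↔Car 44 (Car 91→Request R2 $50, Car 44→Request R1 $18) loses 59.
Checked against all permutations: $351 is optimal.

Max total: $351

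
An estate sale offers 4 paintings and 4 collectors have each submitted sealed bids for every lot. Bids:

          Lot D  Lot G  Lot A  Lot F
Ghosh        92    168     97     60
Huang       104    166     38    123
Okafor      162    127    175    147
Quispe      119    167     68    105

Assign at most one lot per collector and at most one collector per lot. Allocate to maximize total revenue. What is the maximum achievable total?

Optimal: Ghosh→Lot G ($168), Huang→Lot F ($123), Okafor→Lot A ($175), Quispe→Lot D ($119) — total 168+123+175+119 = $585.
Column-greedy (each lot in turn goes to its best remaining collector) gives $521, worse by 64.
Next-best assignment: Ghosh→Lot D, Huang→Lot F, Okafor→Lot A, Quispe→Lot G = $557.

Max total: $585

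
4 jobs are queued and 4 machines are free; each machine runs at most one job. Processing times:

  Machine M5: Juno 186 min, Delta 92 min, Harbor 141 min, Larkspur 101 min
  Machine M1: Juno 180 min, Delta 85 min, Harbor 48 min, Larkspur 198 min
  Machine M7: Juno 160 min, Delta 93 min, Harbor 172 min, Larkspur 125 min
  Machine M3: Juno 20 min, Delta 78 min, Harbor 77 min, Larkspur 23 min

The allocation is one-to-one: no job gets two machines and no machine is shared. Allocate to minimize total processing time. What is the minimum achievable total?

Minimum total: 262 min

Optimal: Juno→Machine M3 (20 min), Delta→Machine M7 (93 min), Harbor→Machine M1 (48 min), Larkspur→Machine M5 (101 min) — total 20+93+48+101 = 262 min.
Min-entry greedy (repeatedly take the single cheapest remaining cell) gives 285 min, worse by 23.
Every other assignment is strictly worse.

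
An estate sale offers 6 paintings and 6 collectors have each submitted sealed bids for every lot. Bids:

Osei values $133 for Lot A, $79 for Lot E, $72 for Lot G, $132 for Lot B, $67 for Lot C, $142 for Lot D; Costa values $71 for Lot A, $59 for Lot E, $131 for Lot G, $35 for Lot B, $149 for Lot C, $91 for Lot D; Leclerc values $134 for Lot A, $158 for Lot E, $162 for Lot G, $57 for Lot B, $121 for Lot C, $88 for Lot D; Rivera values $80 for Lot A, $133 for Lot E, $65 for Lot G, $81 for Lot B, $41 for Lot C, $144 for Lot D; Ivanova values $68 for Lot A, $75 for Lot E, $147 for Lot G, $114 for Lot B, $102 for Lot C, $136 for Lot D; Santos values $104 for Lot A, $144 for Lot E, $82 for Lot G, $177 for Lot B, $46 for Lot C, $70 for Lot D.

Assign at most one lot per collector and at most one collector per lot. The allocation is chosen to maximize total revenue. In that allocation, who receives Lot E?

This is a one-to-one assignment (maximum-weight bipartite matching).
Optimal: Osei→Lot A ($133), Costa→Lot C ($149), Leclerc→Lot E ($158), Rivera→Lot D ($144), Ivanova→Lot G ($147), Santos→Lot B ($177) — total 133+149+158+144+147+177 = $908.
Max-entry greedy (repeatedly take the single best remaining cell) gives $840, worse by 68.
Checked against all permutations: $908 is optimal.
Leclerc's own top lot is Lot G ($162), but forcing Leclerc→Lot G and reassigning the rest optimally gives only $890 — worse by 18.

Leclerc receives Lot E.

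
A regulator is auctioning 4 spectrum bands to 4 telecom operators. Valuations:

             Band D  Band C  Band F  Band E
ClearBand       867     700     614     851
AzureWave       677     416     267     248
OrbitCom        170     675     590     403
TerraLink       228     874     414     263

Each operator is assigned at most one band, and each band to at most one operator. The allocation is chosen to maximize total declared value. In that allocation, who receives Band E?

ClearBand receives Band E.

Optimal: ClearBand→Band E ($851M), AzureWave→Band D ($677M), OrbitCom→Band F ($590M), TerraLink→Band C ($874M) — total 851+677+590+874 = $2992M.
Row-greedy (each operator in turn takes its best remaining band) gives $2136M, worse by 856.
Swapping ClearBand↔OrbitCom (ClearBand→Band F $614M, OrbitCom→Band E $403M) loses 424.
Every other assignment is strictly worse.
ClearBand's own top band is Band D ($867M), but forcing ClearBand→Band D and reassigning the rest optimally gives only $2579M — worse by 413.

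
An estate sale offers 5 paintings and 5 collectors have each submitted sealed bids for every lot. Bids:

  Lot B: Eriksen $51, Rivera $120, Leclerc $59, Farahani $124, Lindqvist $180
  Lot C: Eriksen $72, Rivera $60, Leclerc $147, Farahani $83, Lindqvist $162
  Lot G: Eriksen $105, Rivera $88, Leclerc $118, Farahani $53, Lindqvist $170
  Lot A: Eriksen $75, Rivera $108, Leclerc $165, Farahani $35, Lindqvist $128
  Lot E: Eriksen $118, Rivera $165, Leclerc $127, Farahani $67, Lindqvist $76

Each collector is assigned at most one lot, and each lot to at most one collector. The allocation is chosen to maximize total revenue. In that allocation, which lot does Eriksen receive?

Optimal: Eriksen→Lot G ($105), Rivera→Lot E ($165), Leclerc→Lot A ($165), Farahani→Lot B ($124), Lindqvist→Lot C ($162) — total 105+165+165+124+162 = $721.
Max-entry greedy (repeatedly take the single best remaining cell) gives $698, worse by 23.
Eriksen's own top lot is Lot E ($118), but forcing Eriksen→Lot E and reassigning the rest optimally gives only $667 — worse by 54.

Eriksen receives Lot G.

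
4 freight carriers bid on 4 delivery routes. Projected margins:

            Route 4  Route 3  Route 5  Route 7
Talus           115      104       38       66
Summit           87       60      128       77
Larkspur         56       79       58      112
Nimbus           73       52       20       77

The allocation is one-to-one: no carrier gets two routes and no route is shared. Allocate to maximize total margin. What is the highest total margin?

Max total: $417k

This is a one-to-one assignment (maximum-weight bipartite matching).
Optimal: Talus→Route 3 ($104k), Summit→Route 5 ($128k), Larkspur→Route 7 ($112k), Nimbus→Route 4 ($73k) — total 104+128+112+73 = $417k.
Swapping Larkspur↔Summit (Larkspur→Route 5 $58k, Summit→Route 7 $77k) loses 105.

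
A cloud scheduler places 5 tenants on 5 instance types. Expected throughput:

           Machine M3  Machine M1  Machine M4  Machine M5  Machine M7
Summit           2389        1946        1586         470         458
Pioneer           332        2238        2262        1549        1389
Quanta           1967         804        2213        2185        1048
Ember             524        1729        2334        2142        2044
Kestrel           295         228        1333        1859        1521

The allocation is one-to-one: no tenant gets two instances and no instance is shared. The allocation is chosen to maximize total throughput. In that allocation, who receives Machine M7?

Optimal: Summit→Machine M3 (2389 ops/s), Pioneer→Machine M1 (2238 ops/s), Quanta→Machine M4 (2213 ops/s), Ember→Machine M7 (2044 ops/s), Kestrel→Machine M5 (1859 ops/s) — total 2389+2238+2213+2044+1859 = 10743 ops/s.
Column-greedy (each instance in turn goes to its best remaining tenant) gives 10667 ops/s, worse by 76.
Every other assignment is strictly worse.
Ember's own top instance is Machine M4 (2334 ops/s), but forcing Ember→Machine M4 and reassigning the rest optimally gives only 10667 ops/s — worse by 76.

Ember receives Machine M7.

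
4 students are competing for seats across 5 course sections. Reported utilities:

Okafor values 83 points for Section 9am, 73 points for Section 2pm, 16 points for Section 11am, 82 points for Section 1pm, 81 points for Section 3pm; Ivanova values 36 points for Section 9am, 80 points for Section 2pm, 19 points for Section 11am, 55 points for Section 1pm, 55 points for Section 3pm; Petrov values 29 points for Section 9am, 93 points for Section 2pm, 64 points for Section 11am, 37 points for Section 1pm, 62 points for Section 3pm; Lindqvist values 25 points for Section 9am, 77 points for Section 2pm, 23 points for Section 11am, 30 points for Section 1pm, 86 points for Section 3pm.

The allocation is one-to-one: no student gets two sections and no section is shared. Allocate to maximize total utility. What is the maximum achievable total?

Treat this as an assignment problem: match each student to one section.
Optimal: Okafor→Section 9am (83 points), Ivanova→Section 1pm (55 points), Petrov→Section 2pm (93 points), Lindqvist→Section 3pm (86 points) — total 83+55+93+86 = 317 points.
Row-greedy (each student in turn takes its best remaining section) gives 313 points, worse by 4.
Next-best assignment: Okafor→Section 9am, Ivanova→Section 2pm, Petrov→Section 11am, Lindqvist→Section 3pm = 313 points.
Checked against all permutations: 317 points is optimal.

Maximum total: 317 points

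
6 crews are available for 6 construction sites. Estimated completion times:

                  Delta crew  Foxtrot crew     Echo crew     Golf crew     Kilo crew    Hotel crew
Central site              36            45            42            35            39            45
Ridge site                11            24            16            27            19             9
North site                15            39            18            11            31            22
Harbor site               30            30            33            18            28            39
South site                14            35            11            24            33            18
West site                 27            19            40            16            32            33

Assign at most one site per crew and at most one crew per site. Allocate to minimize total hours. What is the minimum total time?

Min total: 111 hours

Optimal: Delta crew→North site (15 hours), Foxtrot crew→West site (19 hours), Echo crew→South site (11 hours), Golf crew→Harbor site (18 hours), Kilo crew→Central site (39 hours), Hotel crew→Ridge site (9 hours) — total 15+19+11+18+39+9 = 111 hours.
Row-greedy (each crew in turn takes its cheapest remaining site) gives 125 hours, worse by 14.
Swapping Echo crew↔Golf crew (Echo crew→Harbor site 33 hours, Golf crew→South site 24 hours) adds 28.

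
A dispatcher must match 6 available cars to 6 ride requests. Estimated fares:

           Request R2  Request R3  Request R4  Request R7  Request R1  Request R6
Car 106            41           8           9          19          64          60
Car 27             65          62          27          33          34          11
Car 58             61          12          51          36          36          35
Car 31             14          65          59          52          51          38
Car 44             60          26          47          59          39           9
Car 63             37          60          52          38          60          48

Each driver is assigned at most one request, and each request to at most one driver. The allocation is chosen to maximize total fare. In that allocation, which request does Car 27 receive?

Car 27 receives Request R3.

This is the linear assignment problem.
Optimal: Car 106→Request R6 ($60), Car 27→Request R3 ($62), Car 58→Request R2 ($61), Car 31→Request R4 ($59), Car 44→Request R7 ($59), Car 63→Request R1 ($60) — total 60+62+61+59+59+60 = $361.
Column-greedy (each request in turn goes to its best remaining driver) gives $340, worse by 21.
Next-best assignment: Car 106→Request R6, Car 27→Request R2, Car 58→Request R4, Car 31→Request R3, Car 44→Request R7, Car 63→Request R1 = $360.
No other one-to-one assignment exceeds $361.
Car 27's own top request is Request R2 ($65), but forcing Car 27→Request R2 and reassigning the rest optimally gives only $360 — worse by 1.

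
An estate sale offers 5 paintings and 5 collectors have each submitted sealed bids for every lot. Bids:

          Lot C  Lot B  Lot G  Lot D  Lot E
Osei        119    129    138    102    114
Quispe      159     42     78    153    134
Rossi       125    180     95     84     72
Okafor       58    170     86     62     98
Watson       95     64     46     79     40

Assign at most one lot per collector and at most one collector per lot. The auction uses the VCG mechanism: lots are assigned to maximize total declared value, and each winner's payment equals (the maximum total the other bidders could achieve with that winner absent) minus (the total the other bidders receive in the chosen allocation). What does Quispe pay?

Quispe pays $1.

Efficient allocation: Osei→Lot G ($138), Quispe→Lot D ($153), Rossi→Lot B ($180), Okafor→Lot E ($98), Watson→Lot C ($95); total welfare W = $664.
Quispe receives Lot D at value $153, so the others get W − 153 = $511.
Without Quispe: best allocation of the remaining 4 bidders over all 5 lots is Osei→Lot G ($138), Rossi→Lot C ($125), Okafor→Lot B ($170), Watson→Lot D ($79), total $512.
VCG payment = (others' best without Quispe) − (others' welfare with Quispe) = 512 − 511 = $1.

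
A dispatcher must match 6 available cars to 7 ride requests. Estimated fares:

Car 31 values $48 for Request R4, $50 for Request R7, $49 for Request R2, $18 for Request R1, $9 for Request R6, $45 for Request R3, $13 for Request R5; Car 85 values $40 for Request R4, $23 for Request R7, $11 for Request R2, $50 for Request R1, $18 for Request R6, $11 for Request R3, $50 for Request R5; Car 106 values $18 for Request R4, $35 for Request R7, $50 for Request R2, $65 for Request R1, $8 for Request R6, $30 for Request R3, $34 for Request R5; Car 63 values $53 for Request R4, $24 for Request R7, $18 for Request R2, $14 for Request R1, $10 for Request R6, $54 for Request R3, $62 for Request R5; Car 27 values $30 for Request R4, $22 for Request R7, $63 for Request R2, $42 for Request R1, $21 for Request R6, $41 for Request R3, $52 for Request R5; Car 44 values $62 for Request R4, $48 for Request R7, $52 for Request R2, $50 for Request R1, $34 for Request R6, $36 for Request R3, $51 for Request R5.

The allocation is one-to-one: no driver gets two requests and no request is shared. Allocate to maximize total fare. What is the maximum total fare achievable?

Optimal: Car 31→Request R7 ($50), Car 85→Request R5 ($50), Car 106→Request R1 ($65), Car 63→Request R3 ($54), Car 27→Request R2 ($63), Car 44→Request R4 ($62) — total 50+50+65+54+63+62 = $344.
Row-greedy (each driver in turn takes its best remaining request) gives $315, worse by 29.
Swapping Car 27↔Car 106 (Car 27→Request R1 $42, Car 106→Request R2 $50) loses 36.
No other one-to-one assignment exceeds $344.

Max total: $344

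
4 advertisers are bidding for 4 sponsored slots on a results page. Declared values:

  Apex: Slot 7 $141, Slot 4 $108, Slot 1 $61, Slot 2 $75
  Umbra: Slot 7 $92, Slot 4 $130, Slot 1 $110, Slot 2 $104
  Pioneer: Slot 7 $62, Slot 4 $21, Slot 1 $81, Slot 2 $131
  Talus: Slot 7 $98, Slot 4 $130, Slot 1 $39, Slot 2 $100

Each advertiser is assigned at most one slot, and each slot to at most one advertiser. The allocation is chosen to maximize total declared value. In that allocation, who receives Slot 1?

Treat this as an assignment problem: match each advertiser to one slot.
Optimal: Apex→Slot 7 ($141), Umbra→Slot 1 ($110), Pioneer→Slot 2 ($131), Talus→Slot 4 ($130) — total 141+110+131+130 = $512.
Max-entry greedy (repeatedly take the single best remaining cell) gives $441, worse by 71.
Next-best assignment: Apex→Slot 7, Umbra→Slot 2, Pioneer→Slot 1, Talus→Slot 4 = $456.
Umbra's own top slot is Slot 4 ($130), but forcing Umbra→Slot 4 and reassigning the rest optimally gives only $452 — worse by 60.

Umbra receives Slot 1.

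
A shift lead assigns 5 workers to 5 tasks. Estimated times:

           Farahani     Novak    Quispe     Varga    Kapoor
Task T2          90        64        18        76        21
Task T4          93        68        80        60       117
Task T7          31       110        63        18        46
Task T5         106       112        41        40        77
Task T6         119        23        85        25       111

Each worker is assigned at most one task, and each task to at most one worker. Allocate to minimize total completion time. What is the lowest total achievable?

This is a one-to-one assignment (minimum-cost bipartite matching).
Optimal: Farahani→Task T7 (31 min), Novak→Task T6 (23 min), Quispe→Task T5 (41 min), Varga→Task T4 (60 min), Kapoor→Task T2 (21 min) — total 31+23+41+60+21 = 176 min.
Column-greedy (each task in turn goes to its cheapest remaining worker) gives 209 min, worse by 33.
Next-best assignment: Farahani→Task T7, Novak→Task T4, Quispe→Task T5, Varga→Task T6, Kapoor→Task T2 = 186 min.
Checked against all permutations: 176 min is optimal.

Min total: 176 min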